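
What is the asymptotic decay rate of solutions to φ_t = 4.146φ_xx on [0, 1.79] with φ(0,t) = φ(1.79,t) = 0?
Eigenvalues: λₙ = 4.146n²π²/1.79².
First three modes:
  n=1: λ₁ = 4.146π²/1.79² ≈ 12.771
  n=2: λ₂ = 16.584π²/1.79² ≈ 51.084 (4× faster decay)
  n=3: λ₃ = 37.314π²/1.79² ≈ 114.938 (9× faster decay)
As t → ∞, higher modes decay exponentially faster. The n=1 mode dominates: φ ~ c₁ sin(πx/1.79) e^{-λ₁t}.
Decay rate: λ₁ = 4.146π²/1.79² ≈ 12.771.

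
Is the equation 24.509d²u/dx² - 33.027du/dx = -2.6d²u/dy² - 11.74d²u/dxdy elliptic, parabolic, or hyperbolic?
Rewriting in standard form: 24.509d²u/dx² + 11.74d²u/dxdy + 2.6d²u/dy² - 33.027du/dx = 0. Computing B² - 4AC with A = 24.509, B = 11.74, C = 2.6: discriminant = -117.066 (negative). Answer: elliptic.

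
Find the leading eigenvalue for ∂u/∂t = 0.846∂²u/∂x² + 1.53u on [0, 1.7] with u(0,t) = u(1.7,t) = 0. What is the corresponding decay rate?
Eigenvalues: λₙ = 0.846n²π²/1.7² - 1.53.
First three modes:
  n=1: λ₁ = 0.846π²/1.7² - 1.53 ≈ 1.359
  n=2: λ₂ = 3.384π²/1.7² - 1.53 ≈ 10.027
  n=3: λ₃ = 7.614π²/1.7² - 1.53 ≈ 24.472
Since 0.846π²/1.7² ≈ 2.889 > 1.53, all λₙ > 0.
The n=1 mode decays slowest → dominates as t → ∞.
Asymptotic: u ~ c₁ sin(πx/1.7) e^{-λ₁t} with decay rate λ₁ ≈ 1.359.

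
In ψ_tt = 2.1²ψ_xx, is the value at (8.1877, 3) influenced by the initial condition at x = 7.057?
Yes. The domain of dependence is [1.8877, 14.4877], and 7.057 ∈ [1.8877, 14.4877].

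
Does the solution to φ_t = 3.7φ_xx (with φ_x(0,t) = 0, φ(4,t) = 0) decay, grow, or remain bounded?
φ → 0. Heat escapes through the Dirichlet boundary.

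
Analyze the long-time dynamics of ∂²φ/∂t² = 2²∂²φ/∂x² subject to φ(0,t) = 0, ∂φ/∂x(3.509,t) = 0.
Long-time behavior: φ oscillates (no decay). Energy is conserved; the solution oscillates indefinitely as standing waves.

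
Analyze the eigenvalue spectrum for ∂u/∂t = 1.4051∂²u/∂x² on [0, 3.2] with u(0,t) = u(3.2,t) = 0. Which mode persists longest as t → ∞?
Eigenvalues: λₙ = 1.4051n²π²/3.2².
First three modes:
  n=1: λ₁ = 1.4051π²/3.2² ≈ 1.354
  n=2: λ₂ = 5.6204π²/3.2² ≈ 5.417 (4× faster decay)
  n=3: λ₃ = 12.6459π²/3.2² ≈ 12.188 (9× faster decay)
As t → ∞, higher modes decay exponentially faster. The n=1 mode dominates: u ~ c₁ sin(πx/3.2) e^{-λ₁t}.
Decay rate: λ₁ = 1.4051π²/3.2² ≈ 1.354.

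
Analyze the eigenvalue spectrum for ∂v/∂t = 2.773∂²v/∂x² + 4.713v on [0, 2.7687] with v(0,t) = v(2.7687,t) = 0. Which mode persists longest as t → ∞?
Eigenvalues: λₙ = 2.773n²π²/2.7687² - 4.713.
First three modes:
  n=1: λ₁ = 2.773π²/2.7687² - 4.713 ≈ -1.143
  n=2: λ₂ = 11.092π²/2.7687² - 4.713 ≈ 9.568
  n=3: λ₃ = 24.957π²/2.7687² - 4.713 ≈ 27.419
Since 2.773π²/2.7687² ≈ 3.57 < 4.713, λ₁ < 0.
The n=1 mode grows fastest (−λₙ is largest for n=1) → dominates.
Asymptotic: v ~ c₁ sin(πx/2.7687) e^{1.143t} (exponential growth at rate −λ₁ ≈ 1.143).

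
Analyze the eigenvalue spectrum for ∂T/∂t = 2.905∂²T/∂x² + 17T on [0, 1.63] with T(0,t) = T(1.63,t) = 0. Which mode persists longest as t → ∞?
Eigenvalues: λₙ = 2.905n²π²/1.63² - 17.
First three modes:
  n=1: λ₁ = 2.905π²/1.63² - 17 ≈ -6.209
  n=2: λ₂ = 11.62π²/1.63² - 17 ≈ 26.165
  n=3: λ₃ = 26.145π²/1.63² - 17 ≈ 80.121
Since 2.905π²/1.63² ≈ 10.791 < 17, λ₁ < 0.
The n=1 mode grows fastest (−λₙ is largest for n=1) → dominates.
Asymptotic: T ~ c₁ sin(πx/1.63) e^{6.209t} (exponential growth at rate −λ₁ ≈ 6.209).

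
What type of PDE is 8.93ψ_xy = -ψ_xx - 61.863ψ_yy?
Rewriting in standard form: ψ_xx + 8.93ψ_xy + 61.863ψ_yy = 0. With A = 1, B = 8.93, C = 61.863, the discriminant is -167.7071. This is an elliptic PDE.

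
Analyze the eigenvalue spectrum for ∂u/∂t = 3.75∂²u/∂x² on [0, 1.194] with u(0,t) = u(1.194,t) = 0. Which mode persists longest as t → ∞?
Eigenvalues: λₙ = 3.75n²π²/1.194².
First three modes:
  n=1: λ₁ = 3.75π²/1.194² ≈ 25.961
  n=2: λ₂ = 15π²/1.194² ≈ 103.844 (4× faster decay)
  n=3: λ₃ = 33.75π²/1.194² ≈ 233.65 (9× faster decay)
As t → ∞, higher modes decay exponentially faster. The n=1 mode dominates: u ~ c₁ sin(πx/1.194) e^{-λ₁t}.
Decay rate: λ₁ = 3.75π²/1.194² ≈ 25.961.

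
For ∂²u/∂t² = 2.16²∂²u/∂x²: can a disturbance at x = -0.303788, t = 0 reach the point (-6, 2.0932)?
No. The domain of dependence is [-10.521312, -1.478688], and -0.303788 is outside this interval.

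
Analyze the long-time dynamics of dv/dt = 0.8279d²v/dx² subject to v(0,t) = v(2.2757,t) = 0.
Long-time behavior: v → 0. Heat diffuses out through both boundaries.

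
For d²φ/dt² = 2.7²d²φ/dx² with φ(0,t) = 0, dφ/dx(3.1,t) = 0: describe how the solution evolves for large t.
φ oscillates (no decay). Energy is conserved; the solution oscillates indefinitely as standing waves.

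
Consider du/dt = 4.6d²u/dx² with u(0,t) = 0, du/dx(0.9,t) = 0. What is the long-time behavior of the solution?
As t → ∞, u → 0. Heat escapes through the Dirichlet boundary.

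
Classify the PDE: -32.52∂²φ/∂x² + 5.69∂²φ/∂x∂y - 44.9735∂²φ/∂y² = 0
A = -32.52, B = 5.69, C = -44.9735. Discriminant B² - 4AC = -5817.77678. Since -5817.77678 < 0, elliptic.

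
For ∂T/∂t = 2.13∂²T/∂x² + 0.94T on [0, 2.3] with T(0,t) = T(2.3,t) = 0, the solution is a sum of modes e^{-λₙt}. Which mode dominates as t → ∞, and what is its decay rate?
Eigenvalues: λₙ = 2.13n²π²/2.3² - 0.94.
First three modes:
  n=1: λ₁ = 2.13π²/2.3² - 0.94 ≈ 3.034
  n=2: λ₂ = 8.52π²/2.3² - 0.94 ≈ 14.956
  n=3: λ₃ = 19.17π²/2.3² - 0.94 ≈ 34.826
Since 2.13π²/2.3² ≈ 3.974 > 0.94, all λₙ > 0.
The n=1 mode decays slowest → dominates as t → ∞.
Asymptotic: T ~ c₁ sin(πx/2.3) e^{-λ₁t} with decay rate λ₁ ≈ 3.034.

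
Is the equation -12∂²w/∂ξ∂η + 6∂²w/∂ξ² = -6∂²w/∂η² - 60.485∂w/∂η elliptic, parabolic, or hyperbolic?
Rewriting in standard form: 6∂²w/∂ξ² - 12∂²w/∂ξ∂η + 6∂²w/∂η² + 60.485∂w/∂η = 0. Computing B² - 4AC with A = 6, B = -12, C = 6: discriminant = 0 (zero). Answer: parabolic.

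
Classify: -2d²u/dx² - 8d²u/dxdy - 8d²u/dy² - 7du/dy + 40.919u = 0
Parabolic (discriminant = 0).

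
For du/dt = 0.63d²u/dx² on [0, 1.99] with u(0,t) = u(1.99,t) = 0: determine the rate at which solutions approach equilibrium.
Eigenvalues: λₙ = 0.63n²π²/1.99².
First three modes:
  n=1: λ₁ = 0.63π²/1.99² ≈ 1.57
  n=2: λ₂ = 2.52π²/1.99² ≈ 6.28 (4× faster decay)
  n=3: λ₃ = 5.67π²/1.99² ≈ 14.131 (9× faster decay)
As t → ∞, higher modes decay exponentially faster. The n=1 mode dominates: u ~ c₁ sin(πx/1.99) e^{-λ₁t}.
Decay rate: λ₁ = 0.63π²/1.99² ≈ 1.57.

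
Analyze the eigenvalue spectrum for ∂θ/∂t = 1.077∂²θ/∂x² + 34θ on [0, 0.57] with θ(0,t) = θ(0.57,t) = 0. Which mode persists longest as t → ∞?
Eigenvalues: λₙ = 1.077n²π²/0.57² - 34.
First three modes:
  n=1: λ₁ = 1.077π²/0.57² - 34 ≈ -1.284
  n=2: λ₂ = 4.308π²/0.57² - 34 ≈ 96.866
  n=3: λ₃ = 9.693π²/0.57² - 34 ≈ 260.448
Since 1.077π²/0.57² ≈ 32.716 < 34, λ₁ < 0.
The n=1 mode grows fastest (−λₙ is largest for n=1) → dominates.
Asymptotic: θ ~ c₁ sin(πx/0.57) e^{1.284t} (exponential growth at rate −λ₁ ≈ 1.284).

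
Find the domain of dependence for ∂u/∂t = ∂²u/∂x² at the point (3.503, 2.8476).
The entire real line. The heat equation has infinite propagation speed: any initial disturbance instantly affects all points (though exponentially small far away).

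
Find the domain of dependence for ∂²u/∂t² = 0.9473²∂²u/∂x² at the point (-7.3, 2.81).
Domain of dependence: [-9.961913, -4.638087]. Signals travel at speed 0.9473, so data within |x - -7.3| ≤ 0.9473·2.81 = 2.661913 can reach the point.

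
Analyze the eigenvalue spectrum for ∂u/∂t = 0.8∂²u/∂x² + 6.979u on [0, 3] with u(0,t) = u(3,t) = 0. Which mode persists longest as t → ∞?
Eigenvalues: λₙ = 0.8n²π²/3² - 6.979.
First three modes:
  n=1: λ₁ = 0.8π²/3² - 6.979 ≈ -6.102
  n=2: λ₂ = 3.2π²/3² - 6.979 ≈ -3.47
  n=3: λ₃ = 7.2π²/3² - 6.979 ≈ 0.917
Since 0.8π²/3² ≈ 0.877 < 6.979, λ₁ < 0.
The n=1 mode grows fastest (−λₙ is largest for n=1) → dominates.
Asymptotic: u ~ c₁ sin(πx/3) e^{6.102t} (exponential growth at rate −λ₁ ≈ 6.102).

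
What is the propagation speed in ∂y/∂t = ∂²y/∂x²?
Infinite. The heat equation is parabolic, not hyperbolic, so disturbances propagate instantly.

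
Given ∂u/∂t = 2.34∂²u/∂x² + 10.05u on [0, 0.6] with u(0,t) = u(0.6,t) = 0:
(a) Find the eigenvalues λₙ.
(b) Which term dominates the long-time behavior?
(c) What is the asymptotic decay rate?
Eigenvalues: λₙ = 2.34n²π²/0.6² - 10.05.
First three modes:
  n=1: λ₁ = 2.34π²/0.6² - 10.05 ≈ 54.102
  n=2: λ₂ = 9.36π²/0.6² - 10.05 ≈ 246.56
  n=3: λ₃ = 21.06π²/0.6² - 10.05 ≈ 567.322
Since 2.34π²/0.6² ≈ 64.152 > 10.05, all λₙ > 0.
The n=1 mode decays slowest → dominates as t → ∞.
Asymptotic: u ~ c₁ sin(πx/0.6) e^{-λ₁t} with decay rate λ₁ ≈ 54.102.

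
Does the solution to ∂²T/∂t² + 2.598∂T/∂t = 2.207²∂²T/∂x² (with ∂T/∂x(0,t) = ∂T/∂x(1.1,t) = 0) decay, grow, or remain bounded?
T → constant (steady state). Damping (γ=2.598) dissipates the nonconstant modes; with Neumann BCs the spatial average obeys M''+γM'=0 and tends to a finite limit.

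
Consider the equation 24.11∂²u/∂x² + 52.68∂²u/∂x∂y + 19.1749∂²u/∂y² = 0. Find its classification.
Hyperbolic. (A = 24.11, B = 52.68, C = 19.1749 gives B² - 4AC = 925.955044.)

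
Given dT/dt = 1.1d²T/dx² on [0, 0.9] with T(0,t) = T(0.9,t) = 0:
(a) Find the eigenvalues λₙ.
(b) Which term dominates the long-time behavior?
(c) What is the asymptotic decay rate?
Eigenvalues: λₙ = 1.1n²π²/0.9².
First three modes:
  n=1: λ₁ = 1.1π²/0.9² ≈ 13.403
  n=2: λ₂ = 4.4π²/0.9² ≈ 53.613 (4× faster decay)
  n=3: λ₃ = 9.9π²/0.9² ≈ 120.628 (9× faster decay)
As t → ∞, higher modes decay exponentially faster. The n=1 mode dominates: T ~ c₁ sin(πx/0.9) e^{-λ₁t}.
Decay rate: λ₁ = 1.1π²/0.9² ≈ 13.403.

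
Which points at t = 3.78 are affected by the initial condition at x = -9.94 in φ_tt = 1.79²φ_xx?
Domain of influence: [-16.7062, -3.1738]. Data at x = -9.94 spreads outward at speed 1.79.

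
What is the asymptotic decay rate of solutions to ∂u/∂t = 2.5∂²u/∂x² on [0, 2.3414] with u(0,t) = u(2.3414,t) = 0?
Eigenvalues: λₙ = 2.5n²π²/2.3414².
First three modes:
  n=1: λ₁ = 2.5π²/2.3414² ≈ 4.501
  n=2: λ₂ = 10π²/2.3414² ≈ 18.003 (4× faster decay)
  n=3: λ₃ = 22.5π²/2.3414² ≈ 40.507 (9× faster decay)
As t → ∞, higher modes decay exponentially faster. The n=1 mode dominates: u ~ c₁ sin(πx/2.3414) e^{-λ₁t}.
Decay rate: λ₁ = 2.5π²/2.3414² ≈ 4.501.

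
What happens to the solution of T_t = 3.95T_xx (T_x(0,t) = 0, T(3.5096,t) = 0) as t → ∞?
T → 0. Heat escapes through the Dirichlet boundary.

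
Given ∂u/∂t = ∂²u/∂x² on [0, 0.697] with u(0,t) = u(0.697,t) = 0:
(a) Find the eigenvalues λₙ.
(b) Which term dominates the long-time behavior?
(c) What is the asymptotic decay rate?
Eigenvalues: λₙ = n²π²/0.697².
First three modes:
  n=1: λ₁ = π²/0.697² ≈ 20.316
  n=2: λ₂ = 4π²/0.697² ≈ 81.263 (4× faster decay)
  n=3: λ₃ = 9π²/0.697² ≈ 182.842 (9× faster decay)
As t → ∞, higher modes decay exponentially faster. The n=1 mode dominates: u ~ c₁ sin(πx/0.697) e^{-λ₁t}.
Decay rate: λ₁ = π²/0.697² ≈ 20.316.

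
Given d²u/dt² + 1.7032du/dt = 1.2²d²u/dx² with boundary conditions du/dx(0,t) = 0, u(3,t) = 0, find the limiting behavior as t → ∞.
u → 0. Damping (γ=1.7032) dissipates energy; oscillations decay exponentially.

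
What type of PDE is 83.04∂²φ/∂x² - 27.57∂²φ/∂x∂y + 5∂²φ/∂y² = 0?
With A = 83.04, B = -27.57, C = 5, the discriminant is -900.6951. This is an elliptic PDE.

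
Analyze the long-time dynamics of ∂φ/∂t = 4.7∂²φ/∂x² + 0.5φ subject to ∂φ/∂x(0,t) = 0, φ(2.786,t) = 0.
Long-time behavior: φ → 0. Diffusion dominates reaction (r=0.5 < κπ²/(4L²)≈1.49); solution decays.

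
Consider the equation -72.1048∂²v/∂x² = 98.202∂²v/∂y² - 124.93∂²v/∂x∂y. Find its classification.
Rewriting in standard form: -72.1048∂²v/∂x² + 124.93∂²v/∂x∂y - 98.202∂²v/∂y² = 0. Elliptic. (A = -72.1048, B = 124.93, C = -98.202 gives B² - 4AC = -12715.8373784.)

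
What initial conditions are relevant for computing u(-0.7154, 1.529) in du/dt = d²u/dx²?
The entire real line. The heat equation has infinite propagation speed: any initial disturbance instantly affects all points (though exponentially small far away).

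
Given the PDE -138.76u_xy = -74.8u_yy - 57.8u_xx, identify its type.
Rewriting in standard form: 57.8u_xx - 138.76u_xy + 74.8u_yy = 0. The second-order coefficients are A = 57.8, B = -138.76, C = 74.8. Since B² - 4AC = 1960.5776 > 0, this is a hyperbolic PDE.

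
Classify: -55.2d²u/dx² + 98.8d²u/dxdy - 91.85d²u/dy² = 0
Elliptic (discriminant = -10519.04).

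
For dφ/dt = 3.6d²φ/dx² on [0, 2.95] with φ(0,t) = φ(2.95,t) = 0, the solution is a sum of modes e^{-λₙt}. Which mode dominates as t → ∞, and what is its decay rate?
Eigenvalues: λₙ = 3.6n²π²/2.95².
First three modes:
  n=1: λ₁ = 3.6π²/2.95² ≈ 4.083
  n=2: λ₂ = 14.4π²/2.95² ≈ 16.331 (4× faster decay)
  n=3: λ₃ = 32.4π²/2.95² ≈ 36.745 (9× faster decay)
As t → ∞, higher modes decay exponentially faster. The n=1 mode dominates: φ ~ c₁ sin(πx/2.95) e^{-λ₁t}.
Decay rate: λ₁ = 3.6π²/2.95² ≈ 4.083.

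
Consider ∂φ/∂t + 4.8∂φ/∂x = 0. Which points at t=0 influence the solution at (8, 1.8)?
A single point: x = -0.64. The characteristic through (8, 1.8) is x - 4.8t = const, so x = 8 - 4.8·1.8 = -0.64.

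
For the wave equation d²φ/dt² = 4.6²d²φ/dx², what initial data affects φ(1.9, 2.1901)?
Domain of dependence: [-8.17446, 11.97446]. Signals travel at speed 4.6, so data within |x - 1.9| ≤ 4.6·2.1901 = 10.07446 can reach the point.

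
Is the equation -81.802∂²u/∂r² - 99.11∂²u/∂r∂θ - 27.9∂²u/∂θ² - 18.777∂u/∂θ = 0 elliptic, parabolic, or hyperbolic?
Computing B² - 4AC with A = -81.802, B = -99.11, C = -27.9: discriminant = 693.6889 (positive). Answer: hyperbolic.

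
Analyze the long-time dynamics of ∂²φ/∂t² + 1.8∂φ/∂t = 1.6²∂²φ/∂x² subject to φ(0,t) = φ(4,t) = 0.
Long-time behavior: φ → 0. Damping (γ=1.8) dissipates energy; oscillations decay exponentially.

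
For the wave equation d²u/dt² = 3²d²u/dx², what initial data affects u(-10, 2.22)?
Domain of dependence: [-16.66, -3.34]. Signals travel at speed 3, so data within |x - -10| ≤ 3·2.22 = 6.66 can reach the point.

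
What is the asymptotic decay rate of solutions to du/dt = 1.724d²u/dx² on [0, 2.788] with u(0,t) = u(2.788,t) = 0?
Eigenvalues: λₙ = 1.724n²π²/2.788².
First three modes:
  n=1: λ₁ = 1.724π²/2.788² ≈ 2.189
  n=2: λ₂ = 6.896π²/2.788² ≈ 8.756 (4× faster decay)
  n=3: λ₃ = 15.516π²/2.788² ≈ 19.701 (9× faster decay)
As t → ∞, higher modes decay exponentially faster. The n=1 mode dominates: u ~ c₁ sin(πx/2.788) e^{-λ₁t}.
Decay rate: λ₁ = 1.724π²/2.788² ≈ 2.189.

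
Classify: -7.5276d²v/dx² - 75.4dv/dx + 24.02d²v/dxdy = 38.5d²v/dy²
Rewriting in standard form: -7.5276d²v/dx² + 24.02d²v/dxdy - 38.5d²v/dy² - 75.4dv/dx = 0. Elliptic (discriminant = -582.29).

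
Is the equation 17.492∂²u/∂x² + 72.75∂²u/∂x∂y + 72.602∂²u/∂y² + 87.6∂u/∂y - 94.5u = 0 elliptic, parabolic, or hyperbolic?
Computing B² - 4AC with A = 17.492, B = 72.75, C = 72.602: discriminant = 212.745764 (positive). Answer: hyperbolic.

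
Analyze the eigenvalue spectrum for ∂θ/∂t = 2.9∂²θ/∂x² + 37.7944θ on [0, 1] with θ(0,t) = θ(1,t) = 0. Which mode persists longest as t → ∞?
Eigenvalues: λₙ = 2.9n²π²/1² - 37.7944.
First three modes:
  n=1: λ₁ = 2.9π² - 37.7944 ≈ -9.173
  n=2: λ₂ = 11.6π² - 37.7944 ≈ 76.693
  n=3: λ₃ = 26.1π² - 37.7944 ≈ 219.802
Since 2.9π² ≈ 28.622 < 37.7944, λ₁ < 0.
The n=1 mode grows fastest (−λₙ is largest for n=1) → dominates.
Asymptotic: θ ~ c₁ sin(πx/1) e^{9.173t} (exponential growth at rate −λ₁ ≈ 9.173).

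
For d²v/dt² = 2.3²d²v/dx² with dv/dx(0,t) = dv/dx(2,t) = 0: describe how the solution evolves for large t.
v oscillates about a mean that drifts linearly in t (generically unbounded; no decay). There is no damping, so the nonconstant modes persist as standing waves (energy conserved, no decay). But with Neumann conditions at both ends the constant mode has eigenvalue 0: the spatial mean M(t) of v satisfies M'' = 0, so M(t) = M(0) + M'(0)·t. Unless the initial velocity has zero mean (∫v_t(x,0)dx = 0), the solution grows linearly in t (unbounded, though not exponentially); if it does have zero mean, the solution stays bounded and simply oscillates.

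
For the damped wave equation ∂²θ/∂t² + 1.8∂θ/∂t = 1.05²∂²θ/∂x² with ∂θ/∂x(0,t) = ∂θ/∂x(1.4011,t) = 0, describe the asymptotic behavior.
θ → constant (steady state). Damping (γ=1.8) dissipates the nonconstant modes; with Neumann BCs the spatial average obeys M''+γM'=0 and tends to a finite limit.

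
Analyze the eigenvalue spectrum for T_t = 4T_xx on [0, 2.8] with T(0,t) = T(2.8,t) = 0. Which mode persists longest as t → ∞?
Eigenvalues: λₙ = 4n²π²/2.8².
First three modes:
  n=1: λ₁ = 4π²/2.8² ≈ 5.036
  n=2: λ₂ = 16π²/2.8² ≈ 20.142 (4× faster decay)
  n=3: λ₃ = 36π²/2.8² ≈ 45.32 (9× faster decay)
As t → ∞, higher modes decay exponentially faster. The n=1 mode dominates: T ~ c₁ sin(πx/2.8) e^{-λ₁t}.
Decay rate: λ₁ = 4π²/2.8² ≈ 5.036.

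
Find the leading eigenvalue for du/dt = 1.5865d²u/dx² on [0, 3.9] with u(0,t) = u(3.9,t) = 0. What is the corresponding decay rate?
Eigenvalues: λₙ = 1.5865n²π²/3.9².
First three modes:
  n=1: λ₁ = 1.5865π²/3.9² ≈ 1.029
  n=2: λ₂ = 6.346π²/3.9² ≈ 4.118 (4× faster decay)
  n=3: λ₃ = 14.2785π²/3.9² ≈ 9.265 (9× faster decay)
As t → ∞, higher modes decay exponentially faster. The n=1 mode dominates: u ~ c₁ sin(πx/3.9) e^{-λ₁t}.
Decay rate: λ₁ = 1.5865π²/3.9² ≈ 1.029.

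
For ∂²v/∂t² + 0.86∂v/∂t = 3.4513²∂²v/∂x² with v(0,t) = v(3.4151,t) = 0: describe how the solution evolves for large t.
v → 0. Damping (γ=0.86) dissipates energy; oscillations decay exponentially.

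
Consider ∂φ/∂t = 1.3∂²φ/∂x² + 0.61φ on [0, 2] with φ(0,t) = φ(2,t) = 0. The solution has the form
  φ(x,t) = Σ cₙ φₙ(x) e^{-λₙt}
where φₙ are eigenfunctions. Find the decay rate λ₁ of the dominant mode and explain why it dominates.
Eigenvalues: λₙ = 1.3n²π²/2² - 0.61.
First three modes:
  n=1: λ₁ = 1.3π²/2² - 0.61 ≈ 2.598
  n=2: λ₂ = 5.2π²/2² - 0.61 ≈ 12.22
  n=3: λ₃ = 11.7π²/2² - 0.61 ≈ 28.259
Since 1.3π²/2² ≈ 3.208 > 0.61, all λₙ > 0.
The n=1 mode decays slowest → dominates as t → ∞.
Asymptotic: φ ~ c₁ sin(πx/2) e^{-λ₁t} with decay rate λ₁ ≈ 2.598.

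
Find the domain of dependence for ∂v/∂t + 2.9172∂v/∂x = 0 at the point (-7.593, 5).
A single point: x = -22.179. The characteristic through (-7.593, 5) is x - 2.9172t = const, so x = -7.593 - 2.9172·5 = -22.179.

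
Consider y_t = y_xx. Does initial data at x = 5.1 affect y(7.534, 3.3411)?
Yes, for any finite x. The heat equation has infinite propagation speed, so all initial data affects all points at any t > 0.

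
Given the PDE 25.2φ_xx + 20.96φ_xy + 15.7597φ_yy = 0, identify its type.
The second-order coefficients are A = 25.2, B = 20.96, C = 15.7597. Since B² - 4AC = -1149.25616 < 0, this is an elliptic PDE.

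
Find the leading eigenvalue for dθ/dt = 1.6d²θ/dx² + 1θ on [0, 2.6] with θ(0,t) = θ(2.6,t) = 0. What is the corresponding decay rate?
Eigenvalues: λₙ = 1.6n²π²/2.6² - 1.
First three modes:
  n=1: λ₁ = 1.6π²/2.6² - 1 ≈ 1.336
  n=2: λ₂ = 6.4π²/2.6² - 1 ≈ 8.344
  n=3: λ₃ = 14.4π²/2.6² - 1 ≈ 20.024
Since 1.6π²/2.6² ≈ 2.336 > 1, all λₙ > 0.
The n=1 mode decays slowest → dominates as t → ∞.
Asymptotic: θ ~ c₁ sin(πx/2.6) e^{-λ₁t} with decay rate λ₁ ≈ 1.336.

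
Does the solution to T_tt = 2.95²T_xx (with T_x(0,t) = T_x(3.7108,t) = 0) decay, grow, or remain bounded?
T oscillates about a mean that drifts linearly in t (generically unbounded; no decay). There is no damping, so the nonconstant modes persist as standing waves (energy conserved, no decay). But with Neumann conditions at both ends the constant mode has eigenvalue 0: the spatial mean M(t) of T satisfies M'' = 0, so M(t) = M(0) + M'(0)·t. Unless the initial velocity has zero mean (∫T_t(x,0)dx = 0), the solution grows linearly in t (unbounded, though not exponentially); if it does have zero mean, the solution stays bounded and simply oscillates.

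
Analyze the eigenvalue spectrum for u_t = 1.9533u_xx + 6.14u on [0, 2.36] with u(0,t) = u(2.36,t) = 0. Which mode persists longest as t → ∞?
Eigenvalues: λₙ = 1.9533n²π²/2.36² - 6.14.
First three modes:
  n=1: λ₁ = 1.9533π²/2.36² - 6.14 ≈ -2.679
  n=2: λ₂ = 7.8132π²/2.36² - 6.14 ≈ 7.705
  n=3: λ₃ = 17.5797π²/2.36² - 6.14 ≈ 25.012
Since 1.9533π²/2.36² ≈ 3.461 < 6.14, λ₁ < 0.
The n=1 mode grows fastest (−λₙ is largest for n=1) → dominates.
Asymptotic: u ~ c₁ sin(πx/2.36) e^{2.679t} (exponential growth at rate −λ₁ ≈ 2.679).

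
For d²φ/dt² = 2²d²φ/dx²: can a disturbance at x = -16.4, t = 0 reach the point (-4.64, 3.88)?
No. The domain of dependence is [-12.4, 3.12], and -16.4 is outside this interval.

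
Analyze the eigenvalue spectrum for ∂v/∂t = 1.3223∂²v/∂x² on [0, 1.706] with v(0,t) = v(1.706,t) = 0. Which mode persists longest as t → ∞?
Eigenvalues: λₙ = 1.3223n²π²/1.706².
First three modes:
  n=1: λ₁ = 1.3223π²/1.706² ≈ 4.484
  n=2: λ₂ = 5.2892π²/1.706² ≈ 17.936 (4× faster decay)
  n=3: λ₃ = 11.9007π²/1.706² ≈ 40.357 (9× faster decay)
As t → ∞, higher modes decay exponentially faster. The n=1 mode dominates: v ~ c₁ sin(πx/1.706) e^{-λ₁t}.
Decay rate: λ₁ = 1.3223π²/1.706² ≈ 4.484.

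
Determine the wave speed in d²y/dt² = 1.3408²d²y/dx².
Speed = 1.3408. Information travels along characteristics x = x₀ ± 1.3408t.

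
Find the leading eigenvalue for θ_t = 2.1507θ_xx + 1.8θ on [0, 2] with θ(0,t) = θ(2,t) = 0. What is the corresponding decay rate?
Eigenvalues: λₙ = 2.1507n²π²/2² - 1.8.
First three modes:
  n=1: λ₁ = 2.1507π²/2² - 1.8 ≈ 3.507
  n=2: λ₂ = 8.6028π²/2² - 1.8 ≈ 19.427
  n=3: λ₃ = 19.3563π²/2² - 1.8 ≈ 45.96
Since 2.1507π²/2² ≈ 5.307 > 1.8, all λₙ > 0.
The n=1 mode decays slowest → dominates as t → ∞.
Asymptotic: θ ~ c₁ sin(πx/2) e^{-λ₁t} with decay rate λ₁ ≈ 3.507.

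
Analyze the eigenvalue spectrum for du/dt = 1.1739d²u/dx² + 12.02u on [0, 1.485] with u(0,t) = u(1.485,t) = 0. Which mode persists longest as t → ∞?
Eigenvalues: λₙ = 1.1739n²π²/1.485² - 12.02.
First three modes:
  n=1: λ₁ = 1.1739π²/1.485² - 12.02 ≈ -6.766
  n=2: λ₂ = 4.6956π²/1.485² - 12.02 ≈ 8.995
  n=3: λ₃ = 10.5651π²/1.485² - 12.02 ≈ 35.265
Since 1.1739π²/1.485² ≈ 5.254 < 12.02, λ₁ < 0.
The n=1 mode grows fastest (−λₙ is largest for n=1) → dominates.
Asymptotic: u ~ c₁ sin(πx/1.485) e^{6.766t} (exponential growth at rate −λ₁ ≈ 6.766).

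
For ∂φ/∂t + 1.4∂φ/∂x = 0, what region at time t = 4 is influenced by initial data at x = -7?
At x = -1.4. The characteristic carries data from (-7, 0) to (-1.4, 4).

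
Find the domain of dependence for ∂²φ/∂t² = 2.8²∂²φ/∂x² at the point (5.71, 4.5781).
Domain of dependence: [-7.10868, 18.52868]. Signals travel at speed 2.8, so data within |x - 5.71| ≤ 2.8·4.5781 = 12.81868 can reach the point.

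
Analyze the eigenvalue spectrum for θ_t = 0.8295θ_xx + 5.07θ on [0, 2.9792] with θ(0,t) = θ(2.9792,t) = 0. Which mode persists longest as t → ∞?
Eigenvalues: λₙ = 0.8295n²π²/2.9792² - 5.07.
First three modes:
  n=1: λ₁ = 0.8295π²/2.9792² - 5.07 ≈ -4.148
  n=2: λ₂ = 3.318π²/2.9792² - 5.07 ≈ -1.38
  n=3: λ₃ = 7.4655π²/2.9792² - 5.07 ≈ 3.232
Since 0.8295π²/2.9792² ≈ 0.922 < 5.07, λ₁ < 0.
The n=1 mode grows fastest (−λₙ is largest for n=1) → dominates.
Asymptotic: θ ~ c₁ sin(πx/2.9792) e^{4.148t} (exponential growth at rate −λ₁ ≈ 4.148).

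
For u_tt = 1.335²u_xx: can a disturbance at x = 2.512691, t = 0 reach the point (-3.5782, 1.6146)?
No. The domain of dependence is [-5.733691, -1.422709], and 2.512691 is outside this interval.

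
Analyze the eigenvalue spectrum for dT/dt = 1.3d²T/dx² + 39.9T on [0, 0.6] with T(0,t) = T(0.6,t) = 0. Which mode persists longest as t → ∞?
Eigenvalues: λₙ = 1.3n²π²/0.6² - 39.9.
First three modes:
  n=1: λ₁ = 1.3π²/0.6² - 39.9 ≈ -4.26
  n=2: λ₂ = 5.2π²/0.6² - 39.9 ≈ 102.661
  n=3: λ₃ = 11.7π²/0.6² - 39.9 ≈ 280.862
Since 1.3π²/0.6² ≈ 35.64 < 39.9, λ₁ < 0.
The n=1 mode grows fastest (−λₙ is largest for n=1) → dominates.
Asymptotic: T ~ c₁ sin(πx/0.6) e^{4.26t} (exponential growth at rate −λ₁ ≈ 4.26).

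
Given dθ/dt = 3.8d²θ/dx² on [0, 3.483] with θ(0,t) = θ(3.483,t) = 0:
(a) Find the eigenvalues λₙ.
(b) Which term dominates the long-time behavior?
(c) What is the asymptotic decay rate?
Eigenvalues: λₙ = 3.8n²π²/3.483².
First three modes:
  n=1: λ₁ = 3.8π²/3.483² ≈ 3.092
  n=2: λ₂ = 15.2π²/3.483² ≈ 12.366 (4× faster decay)
  n=3: λ₃ = 34.2π²/3.483² ≈ 27.824 (9× faster decay)
As t → ∞, higher modes decay exponentially faster. The n=1 mode dominates: θ ~ c₁ sin(πx/3.483) e^{-λ₁t}.
Decay rate: λ₁ = 3.8π²/3.483² ≈ 3.092.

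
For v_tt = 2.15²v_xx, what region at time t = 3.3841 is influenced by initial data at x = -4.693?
Domain of influence: [-11.968815, 2.582815]. Data at x = -4.693 spreads outward at speed 2.15.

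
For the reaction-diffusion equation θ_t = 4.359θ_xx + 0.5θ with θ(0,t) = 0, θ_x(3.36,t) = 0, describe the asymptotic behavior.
θ → 0. Diffusion dominates reaction (r=0.5 < κπ²/(4L²)≈0.95); solution decays.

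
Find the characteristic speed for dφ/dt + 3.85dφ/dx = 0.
Speed = 3.85. Information travels along x - 3.85t = const (rightward).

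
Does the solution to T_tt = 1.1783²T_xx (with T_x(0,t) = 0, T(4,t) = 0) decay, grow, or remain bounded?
T oscillates (no decay). Energy is conserved; the solution oscillates indefinitely as standing waves.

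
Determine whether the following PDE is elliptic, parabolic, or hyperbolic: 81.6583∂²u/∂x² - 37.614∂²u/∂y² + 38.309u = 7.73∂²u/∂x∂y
Rewriting in standard form: 81.6583∂²u/∂x² - 7.73∂²u/∂x∂y - 37.614∂²u/∂y² + 38.309u = 0. Coefficients: A = 81.6583, B = -7.73, C = -37.614. B² - 4AC = 12345.7340848, which is positive, so the equation is hyperbolic.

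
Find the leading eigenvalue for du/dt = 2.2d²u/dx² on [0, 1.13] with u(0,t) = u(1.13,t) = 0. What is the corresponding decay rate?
Eigenvalues: λₙ = 2.2n²π²/1.13².
First three modes:
  n=1: λ₁ = 2.2π²/1.13² ≈ 17.005
  n=2: λ₂ = 8.8π²/1.13² ≈ 68.018 (4× faster decay)
  n=3: λ₃ = 19.8π²/1.13² ≈ 153.041 (9× faster decay)
As t → ∞, higher modes decay exponentially faster. The n=1 mode dominates: u ~ c₁ sin(πx/1.13) e^{-λ₁t}.
Decay rate: λ₁ = 2.2π²/1.13² ≈ 17.005.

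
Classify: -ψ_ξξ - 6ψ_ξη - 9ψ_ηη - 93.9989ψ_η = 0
Parabolic (discriminant = 0).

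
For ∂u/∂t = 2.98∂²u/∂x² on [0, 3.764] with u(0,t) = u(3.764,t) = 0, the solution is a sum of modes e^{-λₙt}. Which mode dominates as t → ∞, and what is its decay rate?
Eigenvalues: λₙ = 2.98n²π²/3.764².
First three modes:
  n=1: λ₁ = 2.98π²/3.764² ≈ 2.076
  n=2: λ₂ = 11.92π²/3.764² ≈ 8.304 (4× faster decay)
  n=3: λ₃ = 26.82π²/3.764² ≈ 18.684 (9× faster decay)
As t → ∞, higher modes decay exponentially faster. The n=1 mode dominates: u ~ c₁ sin(πx/3.764) e^{-λ₁t}.
Decay rate: λ₁ = 2.98π²/3.764² ≈ 2.076.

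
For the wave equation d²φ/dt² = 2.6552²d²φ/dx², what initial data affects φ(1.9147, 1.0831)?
Domain of dependence: [-0.96114712, 4.79054712]. Signals travel at speed 2.6552, so data within |x - 1.9147| ≤ 2.6552·1.0831 = 2.87584712 can reach the point.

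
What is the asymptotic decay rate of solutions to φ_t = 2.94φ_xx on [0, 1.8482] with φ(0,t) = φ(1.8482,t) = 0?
Eigenvalues: λₙ = 2.94n²π²/1.8482².
First three modes:
  n=1: λ₁ = 2.94π²/1.8482² ≈ 8.495
  n=2: λ₂ = 11.76π²/1.8482² ≈ 33.979 (4× faster decay)
  n=3: λ₃ = 26.46π²/1.8482² ≈ 76.452 (9× faster decay)
As t → ∞, higher modes decay exponentially faster. The n=1 mode dominates: φ ~ c₁ sin(πx/1.8482) e^{-λ₁t}.
Decay rate: λ₁ = 2.94π²/1.8482² ≈ 8.495.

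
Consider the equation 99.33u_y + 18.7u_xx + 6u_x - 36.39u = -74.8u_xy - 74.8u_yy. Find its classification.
Rewriting in standard form: 18.7u_xx + 74.8u_xy + 74.8u_yy + 6u_x + 99.33u_y - 36.39u = 0. Parabolic. (A = 18.7, B = 74.8, C = 74.8 gives B² - 4AC = 0.)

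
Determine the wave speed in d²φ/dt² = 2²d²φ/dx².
Speed = 2. Information travels along characteristics x = x₀ ± 2t.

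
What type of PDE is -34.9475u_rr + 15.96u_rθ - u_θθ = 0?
With A = -34.9475, B = 15.96, C = -1, the discriminant is 114.9316. This is a hyperbolic PDE.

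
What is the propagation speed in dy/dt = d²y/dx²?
Infinite. The heat equation is parabolic, not hyperbolic, so disturbances propagate instantly.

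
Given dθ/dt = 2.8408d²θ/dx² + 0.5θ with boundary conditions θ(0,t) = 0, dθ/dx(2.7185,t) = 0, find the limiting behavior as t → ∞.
θ → 0. Diffusion dominates reaction (r=0.5 < κπ²/(4L²)≈0.95); solution decays.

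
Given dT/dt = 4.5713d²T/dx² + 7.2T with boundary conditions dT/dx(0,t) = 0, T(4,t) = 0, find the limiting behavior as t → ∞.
T grows unboundedly. Reaction dominates diffusion (r=7.2 > κπ²/(4L²)≈0.7); solution grows exponentially.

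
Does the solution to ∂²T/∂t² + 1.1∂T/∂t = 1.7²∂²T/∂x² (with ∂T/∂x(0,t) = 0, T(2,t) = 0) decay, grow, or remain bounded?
T → 0. Damping (γ=1.1) dissipates energy; oscillations decay exponentially.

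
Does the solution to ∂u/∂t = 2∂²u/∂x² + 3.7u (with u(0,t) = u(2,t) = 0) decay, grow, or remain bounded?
u → 0. Diffusion dominates reaction (r=3.7 < κπ²/L²≈4.93); solution decays.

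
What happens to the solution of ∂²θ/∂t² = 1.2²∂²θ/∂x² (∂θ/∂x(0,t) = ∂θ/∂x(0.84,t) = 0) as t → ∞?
θ oscillates about a mean that drifts linearly in t (generically unbounded; no decay). There is no damping, so the nonconstant modes persist as standing waves (energy conserved, no decay). But with Neumann conditions at both ends the constant mode has eigenvalue 0: the spatial mean M(t) of θ satisfies M'' = 0, so M(t) = M(0) + M'(0)·t. Unless the initial velocity has zero mean (∫θ_t(x,0)dx = 0), the solution grows linearly in t (unbounded, though not exponentially); if it does have zero mean, the solution stays bounded and simply oscillates.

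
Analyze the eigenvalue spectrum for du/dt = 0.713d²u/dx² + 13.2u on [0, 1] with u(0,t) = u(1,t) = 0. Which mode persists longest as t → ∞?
Eigenvalues: λₙ = 0.713n²π²/1² - 13.2.
First three modes:
  n=1: λ₁ = 0.713π² - 13.2 ≈ -6.163
  n=2: λ₂ = 2.852π² - 13.2 ≈ 14.948
  n=3: λ₃ = 6.417π² - 13.2 ≈ 50.133
Since 0.713π² ≈ 7.037 < 13.2, λ₁ < 0.
The n=1 mode grows fastest (−λₙ is largest for n=1) → dominates.
Asymptotic: u ~ c₁ sin(πx/1) e^{6.163t} (exponential growth at rate −λ₁ ≈ 6.163).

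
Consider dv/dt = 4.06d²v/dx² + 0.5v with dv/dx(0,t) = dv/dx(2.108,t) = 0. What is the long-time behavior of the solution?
As t → ∞, v grows unboundedly. With Neumann BCs the constant mode has diffusion eigenvalue 0, so any r > 0 makes it grow like e^(0.5t); solution grows exponentially.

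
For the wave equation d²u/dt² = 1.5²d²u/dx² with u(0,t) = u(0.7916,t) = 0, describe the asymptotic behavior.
u oscillates (no decay). Energy is conserved; the solution oscillates indefinitely as standing waves.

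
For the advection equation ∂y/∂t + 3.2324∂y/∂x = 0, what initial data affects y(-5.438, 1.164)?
A single point: x = -9.2005136. The characteristic through (-5.438, 1.164) is x - 3.2324t = const, so x = -5.438 - 3.2324·1.164 = -9.2005136.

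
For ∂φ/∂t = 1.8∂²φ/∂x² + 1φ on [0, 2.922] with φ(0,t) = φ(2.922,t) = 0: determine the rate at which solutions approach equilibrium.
Eigenvalues: λₙ = 1.8n²π²/2.922² - 1.
First three modes:
  n=1: λ₁ = 1.8π²/2.922² - 1 ≈ 1.081
  n=2: λ₂ = 7.2π²/2.922² - 1 ≈ 7.323
  n=3: λ₃ = 16.2π²/2.922² - 1 ≈ 17.726
Since 1.8π²/2.922² ≈ 2.081 > 1, all λₙ > 0.
The n=1 mode decays slowest → dominates as t → ∞.
Asymptotic: φ ~ c₁ sin(πx/2.922) e^{-λ₁t} with decay rate λ₁ ≈ 1.081.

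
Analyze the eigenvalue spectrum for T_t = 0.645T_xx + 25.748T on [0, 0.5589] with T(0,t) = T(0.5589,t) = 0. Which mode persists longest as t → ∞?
Eigenvalues: λₙ = 0.645n²π²/0.5589² - 25.748.
First three modes:
  n=1: λ₁ = 0.645π²/0.5589² - 25.748 ≈ -5.369
  n=2: λ₂ = 2.58π²/0.5589² - 25.748 ≈ 55.77
  n=3: λ₃ = 5.805π²/0.5589² - 25.748 ≈ 157.667
Since 0.645π²/0.5589² ≈ 20.379 < 25.748, λ₁ < 0.
The n=1 mode grows fastest (−λₙ is largest for n=1) → dominates.
Asymptotic: T ~ c₁ sin(πx/0.5589) e^{5.369t} (exponential growth at rate −λ₁ ≈ 5.369).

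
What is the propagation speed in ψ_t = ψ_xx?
Infinite. The heat equation is parabolic, not hyperbolic, so disturbances propagate instantly.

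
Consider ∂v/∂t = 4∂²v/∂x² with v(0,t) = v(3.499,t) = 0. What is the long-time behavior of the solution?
As t → ∞, v → 0. Heat diffuses out through both boundaries.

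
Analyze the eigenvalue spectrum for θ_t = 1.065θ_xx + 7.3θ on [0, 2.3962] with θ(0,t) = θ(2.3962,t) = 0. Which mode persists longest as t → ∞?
Eigenvalues: λₙ = 1.065n²π²/2.3962² - 7.3.
First three modes:
  n=1: λ₁ = 1.065π²/2.3962² - 7.3 ≈ -5.469
  n=2: λ₂ = 4.26π²/2.3962² - 7.3 ≈ 0.023
  n=3: λ₃ = 9.585π²/2.3962² - 7.3 ≈ 9.176
Since 1.065π²/2.3962² ≈ 1.831 < 7.3, λ₁ < 0.
The n=1 mode grows fastest (−λₙ is largest for n=1) → dominates.
Asymptotic: θ ~ c₁ sin(πx/2.3962) e^{5.469t} (exponential growth at rate −λ₁ ≈ 5.469).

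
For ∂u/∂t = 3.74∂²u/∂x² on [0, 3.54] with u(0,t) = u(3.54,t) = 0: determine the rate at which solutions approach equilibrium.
Eigenvalues: λₙ = 3.74n²π²/3.54².
First three modes:
  n=1: λ₁ = 3.74π²/3.54² ≈ 2.946
  n=2: λ₂ = 14.96π²/3.54² ≈ 11.782 (4× faster decay)
  n=3: λ₃ = 33.66π²/3.54² ≈ 26.51 (9× faster decay)
As t → ∞, higher modes decay exponentially faster. The n=1 mode dominates: u ~ c₁ sin(πx/3.54) e^{-λ₁t}.
Decay rate: λ₁ = 3.74π²/3.54² ≈ 2.946.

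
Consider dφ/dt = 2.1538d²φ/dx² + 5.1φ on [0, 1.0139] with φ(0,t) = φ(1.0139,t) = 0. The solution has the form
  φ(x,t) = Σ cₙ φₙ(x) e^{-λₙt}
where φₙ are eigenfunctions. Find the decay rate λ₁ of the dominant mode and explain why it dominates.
Eigenvalues: λₙ = 2.1538n²π²/1.0139² - 5.1.
First three modes:
  n=1: λ₁ = 2.1538π²/1.0139² - 5.1 ≈ 15.578
  n=2: λ₂ = 8.6152π²/1.0139² - 5.1 ≈ 77.613
  n=3: λ₃ = 19.3842π²/1.0139² - 5.1 ≈ 181.005
Since 2.1538π²/1.0139² ≈ 20.678 > 5.1, all λₙ > 0.
The n=1 mode decays slowest → dominates as t → ∞.
Asymptotic: φ ~ c₁ sin(πx/1.0139) e^{-λ₁t} with decay rate λ₁ ≈ 15.578.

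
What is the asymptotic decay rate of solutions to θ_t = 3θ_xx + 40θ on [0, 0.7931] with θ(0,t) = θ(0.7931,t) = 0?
Eigenvalues: λₙ = 3n²π²/0.7931² - 40.
First three modes:
  n=1: λ₁ = 3π²/0.7931² - 40 ≈ 7.072
  n=2: λ₂ = 12π²/0.7931² - 40 ≈ 148.289
  n=3: λ₃ = 27π²/0.7931² - 40 ≈ 383.65
Since 3π²/0.7931² ≈ 47.072 > 40, all λₙ > 0.
The n=1 mode decays slowest → dominates as t → ∞.
Asymptotic: θ ~ c₁ sin(πx/0.7931) e^{-λ₁t} with decay rate λ₁ ≈ 7.072.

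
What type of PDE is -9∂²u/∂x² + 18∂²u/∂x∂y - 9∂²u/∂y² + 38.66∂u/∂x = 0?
With A = -9, B = 18, C = -9, the discriminant is 0. This is a parabolic PDE.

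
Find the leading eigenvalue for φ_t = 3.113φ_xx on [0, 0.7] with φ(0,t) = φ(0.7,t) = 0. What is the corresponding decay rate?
Eigenvalues: λₙ = 3.113n²π²/0.7².
First three modes:
  n=1: λ₁ = 3.113π²/0.7² ≈ 62.702
  n=2: λ₂ = 12.452π²/0.7² ≈ 250.809 (4× faster decay)
  n=3: λ₃ = 28.017π²/0.7² ≈ 564.32 (9× faster decay)
As t → ∞, higher modes decay exponentially faster. The n=1 mode dominates: φ ~ c₁ sin(πx/0.7) e^{-λ₁t}.
Decay rate: λ₁ = 3.113π²/0.7² ≈ 62.702.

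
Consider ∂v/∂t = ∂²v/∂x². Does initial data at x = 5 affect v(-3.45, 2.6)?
Yes, for any finite x. The heat equation has infinite propagation speed, so all initial data affects all points at any t > 0.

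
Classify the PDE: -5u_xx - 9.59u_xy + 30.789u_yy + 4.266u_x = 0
A = -5, B = -9.59, C = 30.789. Discriminant B² - 4AC = 707.7481. Since 707.7481 > 0, hyperbolic.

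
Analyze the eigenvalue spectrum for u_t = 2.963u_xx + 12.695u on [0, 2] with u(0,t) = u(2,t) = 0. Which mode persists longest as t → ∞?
Eigenvalues: λₙ = 2.963n²π²/2² - 12.695.
First three modes:
  n=1: λ₁ = 2.963π²/2² - 12.695 ≈ -5.384
  n=2: λ₂ = 11.852π²/2² - 12.695 ≈ 16.549
  n=3: λ₃ = 26.667π²/2² - 12.695 ≈ 53.103
Since 2.963π²/2² ≈ 7.311 < 12.695, λ₁ < 0.
The n=1 mode grows fastest (−λₙ is largest for n=1) → dominates.
Asymptotic: u ~ c₁ sin(πx/2) e^{5.384t} (exponential growth at rate −λ₁ ≈ 5.384).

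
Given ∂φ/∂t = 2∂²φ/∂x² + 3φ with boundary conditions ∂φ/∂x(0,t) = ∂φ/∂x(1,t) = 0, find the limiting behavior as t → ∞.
φ grows unboundedly. With Neumann BCs the constant mode has diffusion eigenvalue 0, so any r > 0 makes it grow like e^(3t); solution grows exponentially.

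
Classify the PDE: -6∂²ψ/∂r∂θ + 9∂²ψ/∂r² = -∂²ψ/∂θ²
Rewriting in standard form: 9∂²ψ/∂r² - 6∂²ψ/∂r∂θ + ∂²ψ/∂θ² = 0. A = 9, B = -6, C = 1. Discriminant B² - 4AC = 0. Since 0 = 0, parabolic.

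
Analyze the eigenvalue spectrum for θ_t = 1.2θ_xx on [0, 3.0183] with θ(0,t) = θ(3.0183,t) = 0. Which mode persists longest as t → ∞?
Eigenvalues: λₙ = 1.2n²π²/3.0183².
First three modes:
  n=1: λ₁ = 1.2π²/3.0183² ≈ 1.3
  n=2: λ₂ = 4.8π²/3.0183² ≈ 5.2 (4× faster decay)
  n=3: λ₃ = 10.8π²/3.0183² ≈ 11.7 (9× faster decay)
As t → ∞, higher modes decay exponentially faster. The n=1 mode dominates: θ ~ c₁ sin(πx/3.0183) e^{-λ₁t}.
Decay rate: λ₁ = 1.2π²/3.0183² ≈ 1.3.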